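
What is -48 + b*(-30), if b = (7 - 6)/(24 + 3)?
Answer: -442/9 ≈ -49.111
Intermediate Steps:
b = 1/27 ≈ 0.037037
-48 + b*(-30) = -48 + (1/27)*(-30) = -48 - 10/9 = -442/9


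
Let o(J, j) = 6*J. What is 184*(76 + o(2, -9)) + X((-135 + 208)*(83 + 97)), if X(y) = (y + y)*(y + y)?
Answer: 690654592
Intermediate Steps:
X(y) = 4*y**2 (X(y) = (2*y)*(2*y) = 4*y**2)
184*(76 + o(2, -9)) + X((-135 + 208)*(83 + 97)) = 184*(76 + 6*2) + 4*((-135 + 208)*(83 + 97))**2 = 184*(76 + 12) + 4*(73*180)**2 = 184*88 + 4*13140**2 = 16192 + 4*172659600 = 16192 + 690638400 = 690654592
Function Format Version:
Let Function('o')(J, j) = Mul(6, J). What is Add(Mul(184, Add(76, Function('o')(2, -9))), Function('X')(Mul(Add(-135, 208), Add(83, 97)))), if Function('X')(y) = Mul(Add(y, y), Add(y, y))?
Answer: 690654592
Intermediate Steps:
Function('X')(y) = Mul(4, Pow(y, 2)) (Function('X')(y) = Mul(Mul(2, y), Mul(2, y)) = Mul(4, Pow(y, 2)))
Add(Mul(184, Add(76, Function('o')(2, -9))), Function('X')(Mul(Add(-135, 208), Add(83, 97)))) = Add(Mul(184, Add(76, Mul(6, 2))), Mul(4, Pow(Mul(Add(-135, 208), Add(83, 97)), 2))) = Add(Mul(184, Add(76, 12)), Mul(4, Pow(Mul(73, 180), 2))) = Add(Mul(184, 88), Mul(4, Pow(13140, 2))) = Add(16192, Mul(4, 172659600)) = Add(16192, 690638400) = 690654592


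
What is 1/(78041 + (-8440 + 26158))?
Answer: 1/95759 ≈ 1.0443e-5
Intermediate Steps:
1/(78041 + (-8440 + 26158)) = 1/(78041 + 17718) = 1/95759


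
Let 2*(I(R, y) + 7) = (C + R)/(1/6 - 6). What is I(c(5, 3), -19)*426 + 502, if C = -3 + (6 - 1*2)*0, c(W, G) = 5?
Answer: -89356/35 ≈ -2553.0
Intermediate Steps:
C = -3 (C = -3 + (6 - 2)*0 = -3 + 4*0 = -3 + 0 = -3)
I(R, y) = -236/35 - 3*R/35 (I(R, y) = -7 + ((-3 + R)/(1/6 - 6))/2 = -7 + ((-3 + R)/(-35/6))/2 = -7 + ((-3 + R)*(-6/35))/2 = -7 + (18/35 - 6*R/35)/2 = -7 + (9/35 - 3*R/35) = -236/35 - 3*R/35)
I(c(5, 3), -19)*426 + 502 = (-236/35 - 3/35*5)*426 + 502 = (-236/35 - 3/7)*426 + 502 = -251/35*426 + 502 = -106926/35 + 502 = -89356/35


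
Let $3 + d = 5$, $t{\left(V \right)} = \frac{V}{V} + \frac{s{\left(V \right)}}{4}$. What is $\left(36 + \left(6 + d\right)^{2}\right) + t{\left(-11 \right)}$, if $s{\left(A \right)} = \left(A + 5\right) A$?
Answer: $\frac{235}{2} \approx 117.5$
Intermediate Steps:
$s{\left(A \right)} = A \left(5 + A\right)$ ($s{\left(A \right)} = \left(5 + A\right) A = A \left(5 + A\right)$)
$t{\left(V \right)} = 1 + \frac{V \left(5 + V\right)}{4}$ ($t{\left(V \right)} = \frac{V}{V} + \frac{V \left(5 + V\right)}{4} = 1 + V \left(5 + V\right) \frac{1}{4} = 1 + \frac{V \left(5 + V\right)}{4}$)
$d = 2$ ($d = -3 + 5 = 2$)
$\left(36 + \left(6 + d\right)^{2}\right) + t{\left(-11 \right)} = \left(36 + \left(6 + 2\right)^{2}\right) + \left(1 + \frac{1}{4} \left(-11\right) \left(5 - 11\right)\right) = \left(36 + 8^{2}\right) + \left(1 + \frac{1}{4} \left(-11\right) \left(-6\right)\right) = \left(36 + 64\right) + \left(1 + \frac{33}{2}\right) = 100 + \frac{35}{2} = \frac{235}{2}$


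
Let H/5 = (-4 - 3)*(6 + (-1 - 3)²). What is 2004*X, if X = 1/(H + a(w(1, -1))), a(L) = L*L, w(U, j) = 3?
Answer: -2004/761 ≈ -2.6334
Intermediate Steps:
a(L) = L²
H = -770 (H = 5*((-4 - 3)*(6 + (-1 - 3)²)) = 5*(-7*(6 + (-4)²)) = 5*(-7*(6 + 16)) = 5*(-7*22) = 5*(-154) = -770)
X = -1/761 (X = 1/(-770 + 3²) = 1/(-770 + 9) = 1/(-761) = -1/761 ≈ -0.0013141)
2004*X = 2004*(-1/761) = -2004/761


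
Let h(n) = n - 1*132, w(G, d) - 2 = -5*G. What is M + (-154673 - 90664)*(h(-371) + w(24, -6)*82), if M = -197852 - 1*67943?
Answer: 2497019528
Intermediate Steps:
w(G, d) = 2 - 5*G
h(n) = -132 + n (h(n) = n - 132 = -132 + n)
M = -265795 (M = -197852 - 67943 = -265795)
M + (-154673 - 90664)*(h(-371) + w(24, -6)*82) = -265795 + (-154673 - 90664)*((-132 - 371) + (2 - 5*24)*82) = -265795 - 245337*(-503 + (2 - 120)*82) = -265795 - 245337*(-503 - 118*82) = -265795 - 245337*(-503 - 9676) = -265795 - 245337*(-10179) = -265795 + 2497285323 = 2497019528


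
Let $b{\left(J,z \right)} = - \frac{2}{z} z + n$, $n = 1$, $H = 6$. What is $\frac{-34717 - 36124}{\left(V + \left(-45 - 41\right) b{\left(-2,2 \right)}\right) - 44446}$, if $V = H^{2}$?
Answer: $\frac{70841}{44324} \approx 1.5983$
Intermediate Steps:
$V = 36$ ($V = 6^{2} = 36$)
$b{\left(J,z \right)} = -1$ ($b{\left(J,z \right)} = - \frac{2}{z} z + 1 = -2 + 1 = -1$)
$\frac{-34717 - 36124}{\left(V + \left(-45 - 41\right) b{\left(-2,2 \right)}\right) - 44446} = \frac{-34717 - 36124}{\left(36 + \left(-45 - 41\right) \left(-1\right)\right) - 44446} = - \frac{70841}{\left(36 - -86\right) - 44446} = - \frac{70841}{\left(36 + 86\right) - 44446} = - \frac{70841}{122 - 44446} = - \frac{70841}{-44324} = \left(-70841\right) \left(- \frac{1}{44324}\right) = \frac{70841}{44324}$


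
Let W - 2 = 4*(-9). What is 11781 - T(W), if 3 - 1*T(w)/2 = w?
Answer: 11707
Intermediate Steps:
W = -34 (W = 2 + 4*(-9) = 2 - 36 = -34)
T(w) = 6 - 2*w
11781 - T(W) = 11781 - (6 - 2*(-34)) = 11781 - (6 + 68) = 11781 - 1*74 = 11781 - 74 = 11707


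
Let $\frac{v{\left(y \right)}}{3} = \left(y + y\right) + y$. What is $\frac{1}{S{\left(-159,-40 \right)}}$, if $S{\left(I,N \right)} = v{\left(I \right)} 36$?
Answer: $- \frac{1}{51516} \approx -1.9411 \cdot 10^{-5}$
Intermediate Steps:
$v{\left(y \right)} = 9 y$ ($v{\left(y \right)} = 3 \left(\left(y + y\right) + y\right) = 3 \left(2 y + y\right) = 3 \cdot 3 y = 9 y$)
$S{\left(I,N \right)} = 324 I$ ($S{\left(I,N \right)} = 9 I 36 = 324 I$)
$\frac{1}{S{\left(-159,-40 \right)}} = \frac{1}{324 \left(-159\right)} = \frac{1}{-51516} = - \frac{1}{51516}$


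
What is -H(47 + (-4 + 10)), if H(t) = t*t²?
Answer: -148877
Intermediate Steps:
H(t) = t³
-H(47 + (-4 + 10)) = -(47 + (-4 + 10))³ = -(47 + 6)³ = -1*53³ = -1*148877 = -148877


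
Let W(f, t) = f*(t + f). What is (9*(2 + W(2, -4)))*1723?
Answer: -31014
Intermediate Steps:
W(f, t) = f*(f + t)
(9*(2 + W(2, -4)))*1723 = (9*(2 + 2*(2 - 4)))*1723 = (9*(2 + 2*(-2)))*1723 = (9*(2 - 4))*1723 = (9*(-2))*1723 = -18*1723 = -31014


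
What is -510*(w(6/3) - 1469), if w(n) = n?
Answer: 748170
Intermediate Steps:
-510*(w(6/3) - 1469) = -510*(6/3 - 1469) = -510*(6*(⅓) - 1469) = -510*(2 - 1469) = -510*(-1467) = 748170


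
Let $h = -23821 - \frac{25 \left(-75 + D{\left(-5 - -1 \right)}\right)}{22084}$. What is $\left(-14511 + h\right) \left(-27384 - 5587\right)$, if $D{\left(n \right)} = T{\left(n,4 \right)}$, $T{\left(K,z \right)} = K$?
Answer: $\frac{27910673993523}{22084} \approx 1.2638 \cdot 10^{9}$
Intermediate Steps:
$D{\left(n \right)} = n$
$h = - \frac{526060989}{22084}$ ($h = -23821 - \frac{25 \left(-75 - 4\right)}{22084} = -23821 - 25 \left(-75 + \left(-5 + 1\right)\right) \frac{1}{22084} = -23821 - 25 \left(-75 - 4\right) \frac{1}{22084} = -23821 - 25 \left(-79\right) \frac{1}{22084} = -23821 - \left(-1975\right) \frac{1}{22084} = -23821 - - \frac{1975}{22084} = -23821 + \frac{1975}{22084} = - \frac{526060989}{22084} \approx -23821.0$)
$\left(-14511 + h\right) \left(-27384 - 5587\right) = \left(-14511 - \frac{526060989}{22084}\right) \left(-27384 - 5587\right) = \left(- \frac{846521913}{22084}\right) \left(-32971\right) = \frac{27910673993523}{22084}$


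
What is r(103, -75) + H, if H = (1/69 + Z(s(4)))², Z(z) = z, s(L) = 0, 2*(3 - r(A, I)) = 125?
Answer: -566557/9522 ≈ -59.500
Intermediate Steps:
r(A, I) = -119/2 (r(A, I) = 3 - ½*125 = 3 - 125/2 = -119/2)
H = 1/4761 (H = (1/69 + 0)² = (1/69)² = 1/4761 ≈ 0.00021004)
r(103, -75) + H = -119/2 + 1/4761 = -566557/9522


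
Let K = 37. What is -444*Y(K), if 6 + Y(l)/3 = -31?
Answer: 49284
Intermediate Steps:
Y(l) = -111 (Y(l) = -18 + 3*(-31) = -18 - 93 = -111)
-444*Y(K) = -444*(-111) = 49284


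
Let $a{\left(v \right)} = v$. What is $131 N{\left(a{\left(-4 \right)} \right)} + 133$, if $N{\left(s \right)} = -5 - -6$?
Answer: $264$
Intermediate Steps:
$N{\left(s \right)} = 1$ ($N{\left(s \right)} = -5 + 6 = 1$)
$131 N{\left(a{\left(-4 \right)} \right)} + 133 = 131 \cdot 1 + 133 = 131 + 133 = 264$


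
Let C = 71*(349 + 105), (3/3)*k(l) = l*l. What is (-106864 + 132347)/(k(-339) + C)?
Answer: 25483/147155 ≈ 0.17317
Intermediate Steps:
k(l) = l² (k(l) = l*l = l²)
C = 32234 (C = 71*454 = 32234)
(-106864 + 132347)/(k(-339) + C) = (-106864 + 132347)/((-339)² + 32234) = 25483/(114921 + 32234) = 25483/147155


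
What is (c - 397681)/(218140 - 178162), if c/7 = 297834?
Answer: 1687157/39978 ≈ 42.202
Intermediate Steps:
c = 2084838 (c = 7*297834 = 2084838)
(c - 397681)/(218140 - 178162) = (2084838 - 397681)/(218140 - 178162) = 1687157/39978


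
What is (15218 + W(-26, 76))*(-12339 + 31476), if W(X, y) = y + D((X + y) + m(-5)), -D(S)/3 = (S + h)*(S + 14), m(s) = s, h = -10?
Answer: 174127563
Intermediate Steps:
D(S) = -3*(-10 + S)*(14 + S) (D(S) = -3*(S - 10)*(S + 14) = -3*(-10 + S)*(14 + S))
W(X, y) = 480 - 12*X - 11*y - 3*(-5 + X + y)**2 (W(X, y) = y + (420 - 12*((X + y) - 5) - 3*((X + y) - 5)**2) = y + (420 - 12*(-5 + X + y) - 3*(-5 + X + y)**2) = y + (420 + (60 - 12*X - 12*y) - 3*(-5 + X + y)**2) = y + (480 - 12*X - 12*y - 3*(-5 + X + y)**2) = 480 - 12*X - 11*y - 3*(-5 + X + y)**2)
(15218 + W(-26, 76))*(-12339 + 31476) = (15218 + (480 - 12*(-26) - 11*76 - 3*(-5 - 26 + 76)**2))*(-12339 + 31476) = (15218 + (480 + 312 - 836 - 3*45**2))*19137 = (15218 + (480 + 312 - 836 - 3*2025))*19137 = (15218 + (480 + 312 - 836 - 6075))*19137 = (15218 - 6119)*19137 = 9099*19137 = 174127563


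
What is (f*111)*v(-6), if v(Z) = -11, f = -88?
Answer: 107448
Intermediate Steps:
(f*111)*v(-6) = -88*111*(-11) = -9768*(-11) = 107448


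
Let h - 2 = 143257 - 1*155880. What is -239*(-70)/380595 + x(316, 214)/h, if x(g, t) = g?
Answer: 6058754/320232633 ≈ 0.018920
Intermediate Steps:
h = -12621 (h = 2 + (143257 - 1*155880) = 2 + (143257 - 155880) = 2 - 12623 = -12621)
-239*(-70)/380595 + x(316, 214)/h = -239*(-70)/380595 + 316/(-12621) = 16730*(1/380595) + 316*(-1/12621) = 3346/76119 - 316/12621 = 6058754/320232633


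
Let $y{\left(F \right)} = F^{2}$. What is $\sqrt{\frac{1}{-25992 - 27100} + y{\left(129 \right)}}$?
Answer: $\frac{\sqrt{11726748207083}}{26546} \approx 129.0$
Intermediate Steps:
$\sqrt{\frac{1}{-25992 - 27100} + y{\left(129 \right)}} = \sqrt{\frac{1}{-25992 - 27100} + 129^{2}} = \sqrt{\frac{1}{-53092} + 16641} = \sqrt{- \frac{1}{53092} + 16641} = \sqrt{\frac{883503971}{53092}} = \frac{\sqrt{11726748207083}}{26546}$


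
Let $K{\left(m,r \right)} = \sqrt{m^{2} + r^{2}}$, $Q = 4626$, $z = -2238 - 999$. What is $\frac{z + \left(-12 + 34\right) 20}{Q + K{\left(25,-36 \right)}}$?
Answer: $- \frac{12938922}{21397955} + \frac{2797 \sqrt{1921}}{21397955} \approx -0.59895$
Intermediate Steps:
$z = -3237$ ($z = -2238 - 999 = -3237$)
$\frac{z + \left(-12 + 34\right) 20}{Q + K{\left(25,-36 \right)}} = \frac{-3237 + \left(-12 + 34\right) 20}{4626 + \sqrt{25^{2} + \left(-36\right)^{2}}} = \frac{-3237 + 22 \cdot 20}{4626 + \sqrt{625 + 1296}} = \frac{-3237 + 440}{4626 + \sqrt{1921}} = - \frac{2797}{4626 + \sqrt{1921}}$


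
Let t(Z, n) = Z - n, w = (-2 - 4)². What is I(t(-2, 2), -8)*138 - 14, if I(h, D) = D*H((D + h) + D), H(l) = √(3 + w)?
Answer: -14 - 1104*√39 ≈ -6908.5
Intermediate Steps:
w = 36 (w = (-6)² = 36)
H(l) = √39 (H(l) = √(3 + 36) = √39)
I(h, D) = D*√39
I(t(-2, 2), -8)*138 - 14 = -8*√39*138 - 14 = -1104*√39 - 14 = -14 - 1104*√39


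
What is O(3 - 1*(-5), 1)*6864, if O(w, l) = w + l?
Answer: 61776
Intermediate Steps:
O(w, l) = l + w
O(3 - 1*(-5), 1)*6864 = (1 + (3 - 1*(-5)))*6864 = (1 + (3 + 5))*6864 = (1 + 8)*6864 = 9*6864 = 61776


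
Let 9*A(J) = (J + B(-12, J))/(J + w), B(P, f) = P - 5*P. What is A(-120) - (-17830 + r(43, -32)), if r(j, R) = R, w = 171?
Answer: 910954/51 ≈ 17862.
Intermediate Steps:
B(P, f) = -4*P
A(J) = (48 + J)/(9*(171 + J)) (A(J) = ((J - 4*(-12))/(J + 171))/9 = ((J + 48)/(171 + J))/9 = ((48 + J)/(171 + J))/9 = (48 + J)/(9*(171 + J)))
A(-120) - (-17830 + r(43, -32)) = (48 - 120)/(9*(171 - 120)) - (-17830 - 32) = (1/9)*(-72)/51 - 1*(-17862) = (1/9)*(1/51)*(-72) + 17862 = -8/51 + 17862 = 910954/51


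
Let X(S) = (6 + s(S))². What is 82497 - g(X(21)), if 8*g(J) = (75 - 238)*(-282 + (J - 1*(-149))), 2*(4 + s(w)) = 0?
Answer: 638949/8 ≈ 79869.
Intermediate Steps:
s(w) = -4 (s(w) = -4 + (½)*0 = -4 + 0 = -4)
X(S) = 4 (X(S) = (6 - 4)² = 2² = 4)
g(J) = 21679/8 - 163*J/8 (g(J) = ((75 - 238)*(-282 + (J - 1*(-149))))/8 = (-163*(-282 + (J + 149)))/8 = (-163*(-282 + (149 + J)))/8 = (-163*(-133 + J))/8 = (21679 - 163*J)/8 = 21679/8 - 163*J/8)
82497 - g(X(21)) = 82497 - (21679/8 - 163/8*4) = 82497 - (21679/8 - 163/2) = 82497 - 1*21027/8 = 82497 - 21027/8 = 638949/8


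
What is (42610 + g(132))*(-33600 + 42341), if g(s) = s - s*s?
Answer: 221304638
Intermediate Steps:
g(s) = s - s**2
(42610 + g(132))*(-33600 + 42341) = (42610 + 132*(1 - 1*132))*(-33600 + 42341) = (42610 + 132*(1 - 132))*8741 = (42610 + 132*(-131))*8741 = (42610 - 17292)*8741 = 25318*8741 = 221304638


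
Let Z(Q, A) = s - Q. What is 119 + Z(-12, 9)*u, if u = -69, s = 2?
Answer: -847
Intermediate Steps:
Z(Q, A) = 2 - Q
119 + Z(-12, 9)*u = 119 + (2 - 1*(-12))*(-69) = 119 + (2 + 12)*(-69) = 119 + 14*(-69) = 119 - 966 = -847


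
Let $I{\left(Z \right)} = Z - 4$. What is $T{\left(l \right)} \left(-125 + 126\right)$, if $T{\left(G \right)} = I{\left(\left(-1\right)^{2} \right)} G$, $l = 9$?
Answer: $-27$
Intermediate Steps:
$I{\left(Z \right)} = -4 + Z$
$T{\left(G \right)} = - 3 G$ ($T{\left(G \right)} = \left(-4 + \left(-1\right)^{2}\right) G = \left(-4 + 1\right) G = - 3 G$)
$T{\left(l \right)} \left(-125 + 126\right) = \left(-3\right) 9 \left(-125 + 126\right) = \left(-27\right) 1 = -27$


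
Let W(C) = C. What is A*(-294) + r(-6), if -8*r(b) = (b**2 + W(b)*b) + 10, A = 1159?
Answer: -1363025/4 ≈ -3.4076e+5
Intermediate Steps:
r(b) = -5/4 - b**2/4 (r(b) = -((b**2 + b*b) + 10)/8 = -((b**2 + b**2) + 10)/8 = -(2*b**2 + 10)/8 = -(10 + 2*b**2)/8 = -5/4 - b**2/4)
A*(-294) + r(-6) = 1159*(-294) + (-5/4 - 1/4*(-6)**2) = -340746 + (-5/4 - 1/4*36) = -340746 + (-5/4 - 9) = -340746 - 41/4 = -1363025/4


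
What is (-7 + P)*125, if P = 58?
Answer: 6375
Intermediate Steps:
(-7 + P)*125 = (-7 + 58)*125 = 51*125 = 6375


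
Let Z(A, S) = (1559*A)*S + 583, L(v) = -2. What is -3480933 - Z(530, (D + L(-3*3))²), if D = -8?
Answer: -86108516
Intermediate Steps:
Z(A, S) = 583 + 1559*A*S (Z(A, S) = 1559*A*S + 583 = 583 + 1559*A*S)
-3480933 - Z(530, (D + L(-3*3))²) = -3480933 - (583 + 1559*530*(-8 - 2)²) = -3480933 - (583 + 1559*530*(-10)²) = -3480933 - (583 + 1559*530*100) = -3480933 - (583 + 82627000) = -3480933 - 1*82627583 = -3480933 - 82627583 = -86108516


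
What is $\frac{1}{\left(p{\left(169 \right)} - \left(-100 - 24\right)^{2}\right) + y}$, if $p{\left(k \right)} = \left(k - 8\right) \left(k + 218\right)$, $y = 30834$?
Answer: $\frac{1}{77765} \approx 1.2859 \cdot 10^{-5}$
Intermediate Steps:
$p{\left(k \right)} = \left(-8 + k\right) \left(218 + k\right)$
$\frac{1}{\left(p{\left(169 \right)} - \left(-100 - 24\right)^{2}\right) + y} = \frac{1}{\left(\left(-1744 + 169^{2} + 210 \cdot 169\right) - \left(-100 - 24\right)^{2}\right) + 30834} = \frac{1}{\left(\left(-1744 + 28561 + 35490\right) - \left(-100 + \left(-55 + 31\right)\right)^{2}\right) + 30834} = \frac{1}{\left(62307 - \left(-100 - 24\right)^{2}\right) + 30834} = \frac{1}{\left(62307 - \left(-124\right)^{2}\right) + 30834} = \frac{1}{\left(62307 - 15376\right) + 30834} = \frac{1}{46931 + 30834} = \frac{1}{77765}$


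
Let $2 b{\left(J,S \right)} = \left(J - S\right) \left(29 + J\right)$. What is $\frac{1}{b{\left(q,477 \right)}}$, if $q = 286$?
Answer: $- \frac{2}{60165} \approx -3.3242 \cdot 10^{-5}$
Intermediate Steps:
$b{\left(J,S \right)} = \frac{\left(29 + J\right) \left(J - S\right)}{2}$ ($b{\left(J,S \right)} = \frac{\left(J - S\right) \left(29 + J\right)}{2} = \frac{\left(29 + J\right) \left(J - S\right)}{2}$)
$\frac{1}{b{\left(q,477 \right)}} = \frac{1}{\frac{286^{2}}{2} - \frac{13833}{2} + \frac{29}{2} \cdot 286 - 143 \cdot 477} = \frac{1}{\frac{1}{2} \cdot 81796 - \frac{13833}{2} + 4147 - 68211} = \frac{1}{40898 - \frac{13833}{2} + 4147 - 68211} = \frac{1}{- \frac{60165}{2}} = - \frac{2}{60165}$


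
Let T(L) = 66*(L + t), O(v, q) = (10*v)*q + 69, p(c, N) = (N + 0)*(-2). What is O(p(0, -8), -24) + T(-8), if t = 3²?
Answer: -3705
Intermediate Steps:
p(c, N) = -2*N (p(c, N) = N*(-2) = -2*N)
O(v, q) = 69 + 10*q*v (O(v, q) = 10*q*v + 69 = 69 + 10*q*v)
t = 9
T(L) = 594 + 66*L (T(L) = 66*(L + 9) = 66*(9 + L) = 594 + 66*L)
O(p(0, -8), -24) + T(-8) = (69 + 10*(-24)*(-2*(-8))) + (594 + 66*(-8)) = (69 + 10*(-24)*16) + (594 - 528) = (69 - 3840) + 66 = -3771 + 66 = -3705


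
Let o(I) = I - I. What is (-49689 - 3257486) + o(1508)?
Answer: -3307175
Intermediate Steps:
o(I) = 0
(-49689 - 3257486) + o(1508) = (-49689 - 3257486) + 0 = -3307175 + 0 = -3307175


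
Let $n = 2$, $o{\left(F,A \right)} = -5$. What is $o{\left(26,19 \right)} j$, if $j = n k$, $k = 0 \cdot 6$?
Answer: $0$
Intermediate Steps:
$k = 0$
$j = 0$ ($j = 2 \cdot 0 = 0$)
$o{\left(26,19 \right)} j = \left(-5\right) 0 = 0$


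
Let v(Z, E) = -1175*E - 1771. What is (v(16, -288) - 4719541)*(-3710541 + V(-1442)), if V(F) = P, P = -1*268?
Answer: 16264149295808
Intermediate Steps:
P = -268
V(F) = -268
v(Z, E) = -1771 - 1175*E
(v(16, -288) - 4719541)*(-3710541 + V(-1442)) = ((-1771 - 1175*(-288)) - 4719541)*(-3710541 - 268) = ((-1771 + 338400) - 4719541)*(-3710809) = (336629 - 4719541)*(-3710809) = -4382912*(-3710809) = 16264149295808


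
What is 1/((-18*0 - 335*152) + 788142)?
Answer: 1/737222 ≈ 1.3564e-6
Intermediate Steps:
1/((-18*0 - 335*152) + 788142) = 1/((0 - 50920) + 788142) = 1/(-50920 + 788142) = 1/737222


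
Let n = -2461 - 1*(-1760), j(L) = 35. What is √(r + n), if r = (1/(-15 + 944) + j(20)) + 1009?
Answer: 2*√74005998/929 ≈ 18.520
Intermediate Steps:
r = 969877/929 (r = (1/(-15 + 944) + 35) + 1009 = (1/929 + 35) + 1009 = 32516/929 + 1009 = 969877/929 ≈ 1044.0)
n = -701 (n = -2461 + 1760 = -701)
√(r + n) = √(969877/929 - 701) = √(318648/929) = 2*√74005998/929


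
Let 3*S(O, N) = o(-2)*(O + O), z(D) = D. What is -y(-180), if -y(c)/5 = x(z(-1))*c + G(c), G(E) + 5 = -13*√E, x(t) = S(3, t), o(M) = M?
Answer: 3575 - 390*I*√5 ≈ 3575.0 - 872.07*I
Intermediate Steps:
S(O, N) = -4*O/3 (S(O, N) = (-2*(O + O))/3 = (-4*O)/3 = -4*O/3)
x(t) = -4 (x(t) = -4/3*3 = -4)
G(E) = -5 - 13*√E
y(c) = 25 + 20*c + 65*√c (y(c) = -5*(-4*c + (-5 - 13*√c)) = -5*(-5 - 13*√c - 4*c) = 25 + 20*c + 65*√c)
-y(-180) = -(25 + 20*(-180) + 65*√(-180)) = -(25 - 3600 + 65*(6*I*√5)) = -(25 - 3600 + 390*I*√5) = -(-3575 + 390*I*√5) = 3575 - 390*I*√5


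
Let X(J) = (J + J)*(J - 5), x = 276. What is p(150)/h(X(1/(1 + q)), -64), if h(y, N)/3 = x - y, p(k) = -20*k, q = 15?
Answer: -128000/35407 ≈ -3.6151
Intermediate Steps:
X(J) = 2*J*(-5 + J) (X(J) = (2*J)*(-5 + J) = 2*J*(-5 + J))
h(y, N) = 828 - 3*y (h(y, N) = 3*(276 - y) = 828 - 3*y)
p(150)/h(X(1/(1 + q)), -64) = (-20*150)/(828 - 6*(-5 + 1/(1 + 15))/(1 + 15)) = -3000/(828 - 6*(-5 + 1/16)/16) = -3000/(828 - 6*(-79)/(16*16)) = -3000/(828 - 3*(-79/128)) = -3000/(828 + 237/128) = -3000/106221/128 = -3000*128/106221 = -128000/35407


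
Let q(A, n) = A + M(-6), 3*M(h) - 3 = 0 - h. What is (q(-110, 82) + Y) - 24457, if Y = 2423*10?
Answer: -334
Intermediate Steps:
M(h) = 1 - h/3 (M(h) = 1 + (0 - h)/3 = 1 + (-h)/3 = 1 - h/3)
q(A, n) = 3 + A (q(A, n) = A + (1 - ⅓*(-6)) = A + (1 + 2) = A + 3 = 3 + A)
Y = 24230
(q(-110, 82) + Y) - 24457 = ((3 - 110) + 24230) - 24457 = (-107 + 24230) - 24457 = 24123 - 24457 = -334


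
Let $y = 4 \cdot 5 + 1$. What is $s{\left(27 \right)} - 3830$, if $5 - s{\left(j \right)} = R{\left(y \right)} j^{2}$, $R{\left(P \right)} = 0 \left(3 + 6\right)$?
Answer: $-3825$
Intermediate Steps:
$y = 21$ ($y = 20 + 1 = 21$)
$R{\left(P \right)} = 0$ ($R{\left(P \right)} = 0 \cdot 9 = 0$)
$s{\left(j \right)} = 5$ ($s{\left(j \right)} = 5 - 0 j^{2} = 5 - 0 = 5 + 0 = 5$)
$s{\left(27 \right)} - 3830 = 5 - 3830 = -3825$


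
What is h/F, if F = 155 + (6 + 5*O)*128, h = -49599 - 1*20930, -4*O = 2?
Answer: -70529/603 ≈ -116.96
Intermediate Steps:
O = -1/2 (O = -1/4*2 = -1/2 ≈ -0.50000)
h = -70529 (h = -49599 - 20930 = -70529)
F = 603 (F = 155 + (6 + 5*(-1/2))*128 = 155 + (6 - 5/2)*128 = 155 + (7/2)*128 = 155 + 448 = 603)
h/F = -70529/603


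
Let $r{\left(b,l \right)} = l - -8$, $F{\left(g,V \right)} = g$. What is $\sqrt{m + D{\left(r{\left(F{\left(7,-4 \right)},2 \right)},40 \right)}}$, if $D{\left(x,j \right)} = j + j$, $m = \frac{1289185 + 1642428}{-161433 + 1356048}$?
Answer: $\frac{\sqrt{13074505413555}}{398205} \approx 9.0804$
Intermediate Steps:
$m = \frac{2931613}{1194615} \approx 2.454$
$r{\left(b,l \right)} = 8 + l$ ($r{\left(b,l \right)} = l + 8 = 8 + l$)
$D{\left(x,j \right)} = 2 j$
$\sqrt{m + D{\left(r{\left(F{\left(7,-4 \right)},2 \right)},40 \right)}} = \sqrt{\frac{2931613}{1194615} + 2 \cdot 40} = \sqrt{\frac{2931613}{1194615} + 80} = \sqrt{\frac{98500813}{1194615}} = \frac{\sqrt{13074505413555}}{398205}$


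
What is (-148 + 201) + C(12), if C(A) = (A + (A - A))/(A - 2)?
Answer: 271/5 ≈ 54.200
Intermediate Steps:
C(A) = A/(-2 + A) (C(A) = (A + 0)/(-2 + A) = A/(-2 + A))
(-148 + 201) + C(12) = (-148 + 201) + 12/(-2 + 12) = 53 + 12/10 = 53 + 12*(⅒) = 53 + 6/5 = 271/5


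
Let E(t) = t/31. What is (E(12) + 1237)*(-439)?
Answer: -16839601/31 ≈ -5.4321e+5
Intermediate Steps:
E(t) = t/31 (E(t) = t*(1/31) = t/31)
(E(12) + 1237)*(-439) = ((1/31)*12 + 1237)*(-439) = (12/31 + 1237)*(-439) = (38359/31)*(-439) = -16839601/31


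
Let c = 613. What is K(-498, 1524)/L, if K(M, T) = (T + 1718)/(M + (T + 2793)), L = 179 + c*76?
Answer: 3242/178603173 ≈ 1.8152e-5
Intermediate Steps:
L = 46767 (L = 179 + 613*76 = 179 + 46588 = 46767)
K(M, T) = (1718 + T)/(2793 + M + T) (K(M, T) = (1718 + T)/(M + (2793 + T)) = (1718 + T)/(2793 + M + T))
K(-498, 1524)/L = ((1718 + 1524)/(2793 - 498 + 1524))/46767 = (3242/3819)*(1/46767) = 3242/178603173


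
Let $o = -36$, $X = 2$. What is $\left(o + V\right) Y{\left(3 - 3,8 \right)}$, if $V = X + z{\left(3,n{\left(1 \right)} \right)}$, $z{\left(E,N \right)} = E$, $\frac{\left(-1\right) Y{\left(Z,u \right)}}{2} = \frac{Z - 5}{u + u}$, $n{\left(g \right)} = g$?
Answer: $- \frac{155}{8} \approx -19.375$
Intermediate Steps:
$Y{\left(Z,u \right)} = - \frac{-5 + Z}{u}$ ($Y{\left(Z,u \right)} = - 2 \frac{Z - 5}{u + u} = - 2 \frac{-5 + Z}{2 u} = - \frac{-5 + Z}{u}$)
$V = 5$ ($V = 2 + 3 = 5$)
$\left(o + V\right) Y{\left(3 - 3,8 \right)} = \left(-36 + 5\right) \frac{5 - \left(3 - 3\right)}{8} = - 31 \frac{5 - \left(3 - 3\right)}{8} = - 31 \frac{5 - 0}{8} = - 31 \frac{5 + 0}{8} = - 31 \cdot \frac{1}{8} \cdot 5 = \left(-31\right) \frac{5}{8} = - \frac{155}{8}$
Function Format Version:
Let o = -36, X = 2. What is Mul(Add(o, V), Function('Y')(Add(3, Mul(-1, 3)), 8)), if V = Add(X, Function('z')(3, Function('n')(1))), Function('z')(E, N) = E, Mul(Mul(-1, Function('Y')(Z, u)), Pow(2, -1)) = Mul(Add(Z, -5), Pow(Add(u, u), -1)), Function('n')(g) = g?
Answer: Rational(-155, 8) ≈ -19.375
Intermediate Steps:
Function('Y')(Z, u) = Mul(-1, Pow(u, -1), Add(-5, Z)) (Function('Y')(Z, u) = Mul(-2, Mul(Add(Z, -5), Pow(Add(u, u), -1))) = Mul(-2, Mul(Add(-5, Z), Pow(Mul(2, u), -1))) = Mul(-2, Mul(Add(-5, Z), Mul(Rational(1, 2), Pow(u, -1)))) = Mul(-2, Mul(Rational(1, 2), Pow(u, -1), Add(-5, Z))) = Mul(-1, Pow(u, -1), Add(-5, Z)))
V = 5 (V = Add(2, 3) = 5)
Mul(Add(o, V), Function('Y')(Add(3, Mul(-1, 3)), 8)) = Mul(Add(-36, 5), Mul(Pow(8, -1), Add(5, Mul(-1, Add(3, Mul(-1, 3)))))) = Mul(-31, Mul(Rational(1, 8), Add(5, Mul(-1, Add(3, -3))))) = Mul(-31, Mul(Rational(1, 8), Add(5, Mul(-1, 0)))) = Mul(-31, Mul(Rational(1, 8), Add(5, 0))) = Mul(-31, Mul(Rational(1, 8), 5)) = Mul(-31, Rational(5, 8)) = Rational(-155, 8)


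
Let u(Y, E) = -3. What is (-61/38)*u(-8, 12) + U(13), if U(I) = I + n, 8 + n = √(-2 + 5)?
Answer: 373/38 + √3 ≈ 11.548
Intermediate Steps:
n = -8 + √3 (n = -8 + √(-2 + 5) = -8 + √3 ≈ -6.2680)
U(I) = -8 + I + √3 (U(I) = I + (-8 + √3) = -8 + I + √3)
(-61/38)*u(-8, 12) + U(13) = -61/38*(-3) + (-8 + 13 + √3) = -61*1/38*(-3) + (5 + √3) = -61/38*(-3) + (5 + √3) = 183/38 + (5 + √3) = 373/38 + √3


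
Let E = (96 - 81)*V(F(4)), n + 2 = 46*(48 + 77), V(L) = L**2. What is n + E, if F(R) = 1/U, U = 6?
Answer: 68981/12 ≈ 5748.4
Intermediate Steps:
F(R) = 1/6
n = 5748 (n = -2 + 46*(48 + 77) = -2 + 46*125 = -2 + 5750 = 5748)
E = 5/12 (E = (96 - 81)*(1/6)**2 = 15*(1/36) = 5/12 ≈ 0.41667)
n + E = 5748 + 5/12 = 68981/12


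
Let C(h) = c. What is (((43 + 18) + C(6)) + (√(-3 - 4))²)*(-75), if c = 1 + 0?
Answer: -4125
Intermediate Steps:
c = 1
C(h) = 1
(((43 + 18) + C(6)) + (√(-3 - 4))²)*(-75) = (((43 + 18) + 1) + (√(-3 - 4))²)*(-75) = ((61 + 1) + (√(-7))²)*(-75) = (62 + (I*√7)²)*(-75) = (62 - 7)*(-75) = 55*(-75) = -4125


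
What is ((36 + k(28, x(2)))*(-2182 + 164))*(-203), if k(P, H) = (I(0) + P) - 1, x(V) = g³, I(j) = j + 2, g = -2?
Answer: 26627510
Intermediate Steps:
I(j) = 2 + j
x(V) = -8 (x(V) = (-2)³ = -8)
k(P, H) = 1 + P (k(P, H) = ((2 + 0) + P) - 1 = (2 + P) - 1 = 1 + P)
((36 + k(28, x(2)))*(-2182 + 164))*(-203) = ((36 + (1 + 28))*(-2182 + 164))*(-203) = ((36 + 29)*(-2018))*(-203) = (65*(-2018))*(-203) = -131170*(-203) = 26627510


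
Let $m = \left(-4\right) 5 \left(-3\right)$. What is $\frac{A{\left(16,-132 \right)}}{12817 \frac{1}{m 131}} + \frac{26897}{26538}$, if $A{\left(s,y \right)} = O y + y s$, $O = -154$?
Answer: $\frac{3799996133729}{340137546} \approx 11172.0$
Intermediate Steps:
$m = 60$ ($m = \left(-20\right) \left(-3\right) = 60$)
$A{\left(s,y \right)} = - 154 y + s y$ ($A{\left(s,y \right)} = - 154 y + y s = - 154 y + s y$)
$\frac{A{\left(16,-132 \right)}}{12817 \frac{1}{m 131}} + \frac{26897}{26538} = \frac{\left(-132\right) \left(-154 + 16\right)}{12817 \frac{1}{60 \cdot 131}} + \frac{26897}{26538} = \frac{\left(-132\right) \left(-138\right)}{12817 \cdot \frac{1}{7860}} + 26897 \cdot \frac{1}{26538} = \frac{18216}{12817 \cdot \frac{1}{7860}} + \frac{26897}{26538} = \frac{18216}{\frac{12817}{7860}} + \frac{26897}{26538} = 18216 \cdot \frac{7860}{12817} + \frac{26897}{26538} = \frac{143177760}{12817} + \frac{26897}{26538} = \frac{3799996133729}{340137546}$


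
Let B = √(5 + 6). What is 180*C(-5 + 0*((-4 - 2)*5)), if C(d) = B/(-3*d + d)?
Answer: 18*√11 ≈ 59.699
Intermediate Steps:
B = √11 ≈ 3.3166
C(d) = -√11/(2*d) (C(d) = √11/(-3*d + d) = √11/((-2*d)) = √11*(-1/(2*d)) = -√11/(2*d))
180*C(-5 + 0*((-4 - 2)*5)) = 180*(-√11/(2*(-5 + 0*((-4 - 2)*5)))) = 180*(-√11/(2*(-5 + 0*(-6*5)))) = 180*(-√11/(2*(-5 + 0*(-30)))) = 180*(-√11/(2*(-5 + 0))) = 180*(-½*√11/(-5)) = 180*(-½*√11*(-⅕)) = 180*(√11/10) = 18*√11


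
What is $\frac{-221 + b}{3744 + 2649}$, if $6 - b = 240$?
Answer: $- \frac{455}{6393} \approx -0.071172$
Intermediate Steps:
$b = -234$ ($b = 6 - 240 = -234$)
$\frac{-221 + b}{3744 + 2649} = \frac{-221 - 234}{3744 + 2649} = - \frac{455}{6393}$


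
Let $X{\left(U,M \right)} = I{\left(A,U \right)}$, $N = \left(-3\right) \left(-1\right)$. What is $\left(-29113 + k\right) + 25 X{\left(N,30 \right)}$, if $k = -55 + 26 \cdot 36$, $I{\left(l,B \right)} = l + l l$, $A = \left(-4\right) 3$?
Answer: $-24932$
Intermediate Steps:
$A = -12$
$N = 3$
$I{\left(l,B \right)} = l + l^{2}$
$X{\left(U,M \right)} = 132$ ($X{\left(U,M \right)} = - 12 \left(1 - 12\right) = \left(-12\right) \left(-11\right) = 132$)
$k = 881$ ($k = -55 + 936 = 881$)
$\left(-29113 + k\right) + 25 X{\left(N,30 \right)} = \left(-29113 + 881\right) + 25 \cdot 132 = -28232 + 3300 = -24932$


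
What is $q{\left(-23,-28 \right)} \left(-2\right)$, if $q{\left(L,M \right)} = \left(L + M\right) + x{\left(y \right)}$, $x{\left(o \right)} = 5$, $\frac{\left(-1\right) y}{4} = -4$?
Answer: $92$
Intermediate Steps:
$y = 16$ ($y = \left(-4\right) \left(-4\right) = 16$)
$q{\left(L,M \right)} = 5 + L + M$ ($q{\left(L,M \right)} = \left(L + M\right) + 5 = 5 + L + M$)
$q{\left(-23,-28 \right)} \left(-2\right) = \left(5 - 23 - 28\right) \left(-2\right) = \left(-46\right) \left(-2\right) = 92$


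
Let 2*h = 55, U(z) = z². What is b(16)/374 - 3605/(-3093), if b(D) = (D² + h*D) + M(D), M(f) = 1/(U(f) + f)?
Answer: 952274549/314644704 ≈ 3.0265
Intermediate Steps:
M(f) = 1/(f + f²) (M(f) = 1/(f² + f) = 1/(f + f²))
h = 55/2 (h = (½)*55 = 55/2 ≈ 27.500)
b(D) = D² + 55*D/2 + 1/(D*(1 + D)) (b(D) = (D² + 55*D/2) + 1/(D*(1 + D)) = D² + 55*D/2 + 1/(D*(1 + D)))
b(16)/374 - 3605/(-3093) = ((½)*(2 + 16²*(1 + 16)*(55 + 2*16))/(16*(1 + 16)))/374 - 3605/(-3093) = ((½)*(1/16)*(2 + 256*17*(55 + 32))/17)*(1/374) - 3605*(-1/3093) = ((½)*(1/16)*(1/17)*(2 + 256*17*87))*(1/374) + 3605/3093 = ((½)*(1/16)*(1/17)*(2 + 378624))*(1/374) + 3605/3093 = ((½)*(1/16)*(1/17)*378626)*(1/374) + 3605/3093 = (189313/272)*(1/374) + 3605/3093 = 189313/101728 + 3605/3093 = 952274549/314644704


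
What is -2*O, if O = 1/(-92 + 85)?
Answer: 2/7 ≈ 0.28571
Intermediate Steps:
O = -⅐ (O = 1/(-7) = -⅐ ≈ -0.14286)
-2*O = -2*(-⅐) = 2/7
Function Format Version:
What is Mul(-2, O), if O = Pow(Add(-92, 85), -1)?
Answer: Rational(2, 7) ≈ 0.28571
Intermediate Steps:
O = Rational(-1, 7) (O = Pow(-7, -1) = Rational(-1, 7) ≈ -0.14286)
Mul(-2, O) = Mul(-2, Rational(-1, 7)) = Rational(2, 7)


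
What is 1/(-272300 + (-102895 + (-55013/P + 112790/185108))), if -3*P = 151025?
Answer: -1996852550/749205693629467 ≈ -2.6653e-6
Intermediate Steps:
P = -151025/3 (P = -⅓*151025 = -151025/3 ≈ -50342.)
1/(-272300 + (-102895 + (-55013/P + 112790/185108))) = 1/(-272300 + (-102895 + (-55013/(-151025/3) + 112790/185108))) = 1/(-272300 + (-102895 + (-55013*(-3/151025) + 112790*(1/185108)))) = 1/(-272300 + (-102895 + (23577/21575 + 56395/92554))) = 1/(-272300 + (-102895 + 3398867783/1996852550)) = 1/(-272300 - 205462744264467/1996852550) = 1/(-749205693629467/1996852550) = -1996852550/749205693629467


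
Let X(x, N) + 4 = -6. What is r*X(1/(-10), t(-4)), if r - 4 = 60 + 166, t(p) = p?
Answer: -2300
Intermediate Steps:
X(x, N) = -10 (X(x, N) = -4 - 6 = -10)
r = 230 (r = 4 + (60 + 166) = 4 + 226 = 230)
r*X(1/(-10), t(-4)) = 230*(-10) = -2300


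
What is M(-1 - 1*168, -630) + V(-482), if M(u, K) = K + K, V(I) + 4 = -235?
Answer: -1499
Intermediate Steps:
V(I) = -239 (V(I) = -4 - 235 = -239)
M(u, K) = 2*K
M(-1 - 1*168, -630) + V(-482) = 2*(-630) - 239 = -1260 - 239 = -1499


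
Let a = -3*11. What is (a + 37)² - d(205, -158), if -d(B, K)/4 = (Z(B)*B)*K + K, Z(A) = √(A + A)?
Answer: -616 - 129560*√410 ≈ -2.6240e+6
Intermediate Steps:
Z(A) = √2*√A (Z(A) = √(2*A) = √2*√A)
d(B, K) = -4*K - 4*K*√2*B^(3/2) (d(B, K) = -4*(((√2*√B)*B)*K + K) = -4*((√2*B^(3/2))*K + K) = -4*(K*√2*B^(3/2) + K) = -4*(K + K*√2*B^(3/2)) = -4*K - 4*K*√2*B^(3/2))
a = -33
(a + 37)² - d(205, -158) = (-33 + 37)² - (-4)*(-158)*(1 + √2*205^(3/2)) = 4² - (-4)*(-158)*(1 + √2*(205*√205)) = 16 - (-4)*(-158)*(1 + 205*√410) = 16 - (632 + 129560*√410) = 16 + (-632 - 129560*√410) = -616 - 129560*√410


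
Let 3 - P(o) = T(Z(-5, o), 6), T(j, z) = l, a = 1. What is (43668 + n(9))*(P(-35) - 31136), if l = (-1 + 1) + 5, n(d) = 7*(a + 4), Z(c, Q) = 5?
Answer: -1360824014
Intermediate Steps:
n(d) = 35 (n(d) = 7*(1 + 4) = 7*5 = 35)
l = 5 (l = 0 + 5 = 5)
T(j, z) = 5
P(o) = -2 (P(o) = 3 - 1*5 = 3 - 5 = -2)
(43668 + n(9))*(P(-35) - 31136) = (43668 + 35)*(-2 - 31136) = 43703*(-31138) = -1360824014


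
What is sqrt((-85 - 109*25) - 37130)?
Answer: 2*I*sqrt(9985) ≈ 199.85*I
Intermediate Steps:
sqrt((-85 - 109*25) - 37130) = sqrt((-85 - 2725) - 37130) = sqrt(-2810 - 37130) = sqrt(-39940) = 2*I*sqrt(9985)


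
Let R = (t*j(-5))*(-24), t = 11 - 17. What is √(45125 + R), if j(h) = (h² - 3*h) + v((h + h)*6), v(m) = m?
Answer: √42245 ≈ 205.54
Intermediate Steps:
t = -6
j(h) = h² + 9*h (j(h) = (h² - 3*h) + (h + h)*6 = (h² - 3*h) + (2*h)*6 = (h² - 3*h) + 12*h = h² + 9*h)
R = -2880 (R = -(-30)*(9 - 5)*(-24) = -(-30)*4*(-24) = -6*(-20)*(-24) = 120*(-24) = -2880)
√(45125 + R) = √(45125 - 2880) = √42245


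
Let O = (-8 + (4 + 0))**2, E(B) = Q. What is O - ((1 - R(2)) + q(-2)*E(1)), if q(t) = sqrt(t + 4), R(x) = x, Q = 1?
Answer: 17 - sqrt(2) ≈ 15.586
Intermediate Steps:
E(B) = 1
q(t) = sqrt(4 + t)
O = 16 (O = (-8 + 4)**2 = (-4)**2 = 16)
O - ((1 - R(2)) + q(-2)*E(1)) = 16 - ((1 - 1*2) + sqrt(4 - 2)*1) = 16 - ((1 - 2) + sqrt(2)*1) = 16 - (-1 + sqrt(2)) = 16 + (1 - sqrt(2)) = 17 - sqrt(2)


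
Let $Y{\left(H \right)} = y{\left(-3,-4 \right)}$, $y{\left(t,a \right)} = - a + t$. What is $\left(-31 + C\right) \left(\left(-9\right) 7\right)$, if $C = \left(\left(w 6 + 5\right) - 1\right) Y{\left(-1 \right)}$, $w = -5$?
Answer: $3591$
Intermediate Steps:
$y{\left(t,a \right)} = t - a$
$Y{\left(H \right)} = 1$ ($Y{\left(H \right)} = -3 - -4 = -3 + 4 = 1$)
$C = -26$ ($C = \left(\left(\left(-5\right) 6 + 5\right) - 1\right) 1 = \left(\left(-30 + 5\right) - 1\right) 1 = \left(-25 - 1\right) 1 = \left(-26\right) 1 = -26$)
$\left(-31 + C\right) \left(\left(-9\right) 7\right) = \left(-31 - 26\right) \left(\left(-9\right) 7\right) = \left(-57\right) \left(-63\right) = 3591$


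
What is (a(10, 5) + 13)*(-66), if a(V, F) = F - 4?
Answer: -924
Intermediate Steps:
a(V, F) = -4 + F
(a(10, 5) + 13)*(-66) = ((-4 + 5) + 13)*(-66) = (1 + 13)*(-66) = 14*(-66) = -924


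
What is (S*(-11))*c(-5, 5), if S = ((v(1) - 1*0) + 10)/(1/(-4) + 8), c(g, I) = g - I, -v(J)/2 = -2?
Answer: 6160/31 ≈ 198.71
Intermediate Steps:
v(J) = 4 (v(J) = -2*(-2) = 4)
S = 56/31 (S = ((4 - 1*0) + 10)/(1/(-4) + 8) = ((4 + 0) + 10)/(-¼ + 8) = (4 + 10)/(31/4) = 14*(4/31) = 56/31 ≈ 1.8065)
(S*(-11))*c(-5, 5) = ((56/31)*(-11))*(-5 - 1*5) = -616*(-5 - 5)/31 = -616/31*(-10) = 6160/31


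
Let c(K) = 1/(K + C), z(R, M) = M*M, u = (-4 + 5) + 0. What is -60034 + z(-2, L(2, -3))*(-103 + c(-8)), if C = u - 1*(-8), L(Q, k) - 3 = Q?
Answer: -62584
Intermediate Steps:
L(Q, k) = 3 + Q
u = 1 (u = 1 + 0 = 1)
C = 9 (C = 1 - 1*(-8) = 1 + 8 = 9)
z(R, M) = M²
c(K) = 1/(9 + K) (c(K) = 1/(K + 9) = 1/(9 + K))
-60034 + z(-2, L(2, -3))*(-103 + c(-8)) = -60034 + (3 + 2)²*(-103 + 1/(9 - 8)) = -60034 + 5²*(-103 + 1/1) = -60034 + 25*(-103 + 1) = -60034 + 25*(-102) = -60034 - 2550 = -62584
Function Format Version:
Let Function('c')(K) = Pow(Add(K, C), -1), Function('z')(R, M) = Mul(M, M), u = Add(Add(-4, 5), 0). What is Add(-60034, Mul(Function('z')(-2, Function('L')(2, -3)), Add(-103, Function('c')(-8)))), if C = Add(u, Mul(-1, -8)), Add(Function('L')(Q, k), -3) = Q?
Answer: -62584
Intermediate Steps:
Function('L')(Q, k) = Add(3, Q)
u = 1 (u = Add(1, 0) = 1)
C = 9 (C = Add(1, Mul(-1, -8)) = Add(1, 8) = 9)
Function('z')(R, M) = Pow(M, 2)
Function('c')(K) = Pow(Add(9, K), -1) (Function('c')(K) = Pow(Add(K, 9), -1) = Pow(Add(9, K), -1))
Add(-60034, Mul(Function('z')(-2, Function('L')(2, -3)), Add(-103, Function('c')(-8)))) = Add(-60034, Mul(Pow(Add(3, 2), 2), Add(-103, Pow(Add(9, -8), -1)))) = Add(-60034, Mul(Pow(5, 2), Add(-103, Pow(1, -1)))) = Add(-60034, Mul(25, Add(-103, 1))) = Add(-60034, Mul(25, -102)) = Add(-60034, -2550) = -62584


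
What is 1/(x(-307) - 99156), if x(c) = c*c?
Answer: -1/4907 ≈ -0.00020379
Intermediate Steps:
x(c) = c²
1/(x(-307) - 99156) = 1/((-307)² - 99156) = 1/(94249 - 99156) = 1/(-4907) = -1/4907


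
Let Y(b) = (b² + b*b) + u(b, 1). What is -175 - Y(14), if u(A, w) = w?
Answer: -568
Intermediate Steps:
Y(b) = 1 + 2*b² (Y(b) = (b² + b*b) + 1 = (b² + b²) + 1 = 2*b² + 1 = 1 + 2*b²)
-175 - Y(14) = -175 - (1 + 2*14²) = -175 - (1 + 2*196) = -175 - (1 + 392) = -175 - 1*393 = -175 - 393 = -568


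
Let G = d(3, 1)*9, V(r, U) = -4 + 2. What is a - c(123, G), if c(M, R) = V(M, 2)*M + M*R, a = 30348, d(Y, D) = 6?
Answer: 23952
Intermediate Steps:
V(r, U) = -2
G = 54 (G = 6*9 = 54)
c(M, R) = -2*M + M*R
a - c(123, G) = 30348 - 123*(-2 + 54) = 30348 - 123*52 = 30348 - 1*6396 = 30348 - 6396 = 23952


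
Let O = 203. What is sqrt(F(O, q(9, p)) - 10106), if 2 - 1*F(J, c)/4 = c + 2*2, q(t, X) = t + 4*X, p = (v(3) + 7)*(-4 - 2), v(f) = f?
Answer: I*sqrt(9190) ≈ 95.865*I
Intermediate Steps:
p = -60 (p = (3 + 7)*(-4 - 2) = 10*(-6) = -60)
F(J, c) = -8 - 4*c (F(J, c) = 8 - 4*(c + 2*2) = 8 - 4*(c + 4) = 8 - 4*(4 + c) = 8 + (-16 - 4*c) = -8 - 4*c)
sqrt(F(O, q(9, p)) - 10106) = sqrt((-8 - 4*(9 + 4*(-60))) - 10106) = sqrt((-8 - 4*(9 - 240)) - 10106) = sqrt((-8 - 4*(-231)) - 10106) = sqrt((-8 + 924) - 10106) = sqrt(916 - 10106) = sqrt(-9190) = I*sqrt(9190)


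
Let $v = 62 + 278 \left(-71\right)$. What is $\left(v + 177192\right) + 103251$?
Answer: $260767$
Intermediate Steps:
$v = -19676$ ($v = 62 - 19738 = -19676$)
$\left(v + 177192\right) + 103251 = \left(-19676 + 177192\right) + 103251 = 157516 + 103251 = 260767$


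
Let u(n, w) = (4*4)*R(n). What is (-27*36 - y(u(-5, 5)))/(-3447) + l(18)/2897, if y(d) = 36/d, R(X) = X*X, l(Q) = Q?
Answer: 31979897/110955100 ≈ 0.28822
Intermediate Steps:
R(X) = X²
u(n, w) = 16*n² (u(n, w) = (4*4)*n² = 16*n²)
(-27*36 - y(u(-5, 5)))/(-3447) + l(18)/2897 = (-27*36 - 36/(16*(-5)²))/(-3447) + 18/2897 = (-972 - 36/(16*25))*(-1/3447) + 18*(1/2897) = (-972 - 36/400)*(-1/3447) + 18/2897 = (-972 - 1*9/100)*(-1/3447) + 18/2897 = (-972 - 9/100)*(-1/3447) + 18/2897 = -97209/100*(-1/3447) + 18/2897 = 10801/38300 + 18/2897 = 31979897/110955100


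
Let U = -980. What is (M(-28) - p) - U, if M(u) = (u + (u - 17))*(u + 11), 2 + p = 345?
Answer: 1878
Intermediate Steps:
p = 343 (p = -2 + 345 = 343)
M(u) = (-17 + 2*u)*(11 + u) (M(u) = (u + (-17 + u))*(11 + u) = (-17 + 2*u)*(11 + u))
(M(-28) - p) - U = ((-187 + 2*(-28)² + 5*(-28)) - 1*343) - 1*(-980) = ((-187 + 2*784 - 140) - 343) + 980 = ((-187 + 1568 - 140) - 343) + 980 = (1241 - 343) + 980 = 898 + 980 = 1878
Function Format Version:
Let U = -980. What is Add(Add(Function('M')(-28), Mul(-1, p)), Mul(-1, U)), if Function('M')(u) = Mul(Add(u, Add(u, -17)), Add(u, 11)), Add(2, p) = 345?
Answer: 1878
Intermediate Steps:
p = 343 (p = Add(-2, 345) = 343)
Function('M')(u) = Mul(Add(-17, Mul(2, u)), Add(11, u)) (Function('M')(u) = Mul(Add(u, Add(-17, u)), Add(11, u)) = Mul(Add(-17, Mul(2, u)), Add(11, u)))
Add(Add(Function('M')(-28), Mul(-1, p)), Mul(-1, U)) = Add(Add(Add(-187, Mul(2, Pow(-28, 2)), Mul(5, -28)), Mul(-1, 343)), Mul(-1, -980)) = Add(Add(Add(-187, Mul(2, 784), -140), -343), 980) = Add(Add(Add(-187, 1568, -140), -343), 980) = Add(Add(1241, -343), 980) = Add(898, 980) = 1878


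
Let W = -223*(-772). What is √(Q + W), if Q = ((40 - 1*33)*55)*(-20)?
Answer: 2*√41114 ≈ 405.53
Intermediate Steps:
W = 172156
Q = -7700 (Q = ((40 - 33)*55)*(-20) = (7*55)*(-20) = 385*(-20) = -7700)
√(Q + W) = √(-7700 + 172156) = √164456 = 2*√41114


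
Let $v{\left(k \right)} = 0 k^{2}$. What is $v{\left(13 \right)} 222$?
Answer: $0$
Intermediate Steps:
$v{\left(k \right)} = 0$
$v{\left(13 \right)} 222 = 0 \cdot 222 = 0$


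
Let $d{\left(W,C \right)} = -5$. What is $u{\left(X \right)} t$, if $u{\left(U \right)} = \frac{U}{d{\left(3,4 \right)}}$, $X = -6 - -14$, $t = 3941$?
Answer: $- \frac{31528}{5} \approx -6305.6$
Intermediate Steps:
$X = 8$ ($X = -6 + 14 = 8$)
$u{\left(U \right)} = - \frac{U}{5}$ ($u{\left(U \right)} = \frac{U}{-5} = U \left(- \frac{1}{5}\right) = - \frac{U}{5}$)
$u{\left(X \right)} t = \left(- \frac{1}{5}\right) 8 \cdot 3941 = \left(- \frac{8}{5}\right) 3941 = - \frac{31528}{5}$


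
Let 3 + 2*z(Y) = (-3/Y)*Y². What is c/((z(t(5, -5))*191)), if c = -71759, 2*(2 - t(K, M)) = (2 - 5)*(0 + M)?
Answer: -287036/5157 ≈ -55.659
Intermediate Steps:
t(K, M) = 2 + 3*M/2 (t(K, M) = 2 - (2 - 5)*(0 + M)/2 = 2 - (-3)*M/2 = 2 + 3*M/2)
z(Y) = -3/2 - 3*Y/2 (z(Y) = -3/2 + ((-3/Y)*Y²)/2 = -3/2 + (-3*Y)/2 = -3/2 - 3*Y/2)
c/((z(t(5, -5))*191)) = -71759*1/(191*(-3/2 - 3*(2 + (3/2)*(-5))/2)) = -71759*1/(191*(-3/2 - 3*(2 - 15/2)/2)) = -71759*1/(191*(-3/2 - 3/2*(-11/2))) = -71759*1/(191*(-3/2 + 33/4)) = -71759/((27/4)*191) = -71759/5157/4 = -71759*4/5157 = -287036/5157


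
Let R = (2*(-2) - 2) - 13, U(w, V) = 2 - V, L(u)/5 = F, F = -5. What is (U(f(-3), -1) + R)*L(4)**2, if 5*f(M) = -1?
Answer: -10000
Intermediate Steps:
f(M) = -1/5 (f(M) = (1/5)*(-1) = -1/5)
L(u) = -25 (L(u) = 5*(-5) = -25)
R = -19 (R = (-4 - 2) - 13 = -6 - 13 = -19)
(U(f(-3), -1) + R)*L(4)**2 = ((2 - 1*(-1)) - 19)*(-25)**2 = ((2 + 1) - 19)*625 = (3 - 19)*625 = -16*625 = -10000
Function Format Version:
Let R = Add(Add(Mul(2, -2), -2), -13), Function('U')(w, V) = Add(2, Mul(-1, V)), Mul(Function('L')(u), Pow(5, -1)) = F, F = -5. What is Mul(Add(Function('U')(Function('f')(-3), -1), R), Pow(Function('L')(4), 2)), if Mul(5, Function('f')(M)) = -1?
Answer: -10000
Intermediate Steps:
Function('f')(M) = Rational(-1, 5) (Function('f')(M) = Mul(Rational(1, 5), -1) = Rational(-1, 5))
Function('L')(u) = -25 (Function('L')(u) = Mul(5, -5) = -25)
R = -19 (R = Add(Add(-4, -2), -13) = Add(-6, -13) = -19)
Mul(Add(Function('U')(Function('f')(-3), -1), R), Pow(Function('L')(4), 2)) = Mul(Add(Add(2, Mul(-1, -1)), -19), Pow(-25, 2)) = Mul(Add(Add(2, 1), -19), 625) = Mul(Add(3, -19), 625) = Mul(-16, 625) = -10000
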